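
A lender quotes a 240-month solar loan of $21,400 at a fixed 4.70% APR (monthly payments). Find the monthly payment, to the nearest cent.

At 4.70% the monthly rate is 0.0039167, so the payment is 21,400 × 0.0039167 / (1 − 1.0039167^−240) = $137.71.

$137.71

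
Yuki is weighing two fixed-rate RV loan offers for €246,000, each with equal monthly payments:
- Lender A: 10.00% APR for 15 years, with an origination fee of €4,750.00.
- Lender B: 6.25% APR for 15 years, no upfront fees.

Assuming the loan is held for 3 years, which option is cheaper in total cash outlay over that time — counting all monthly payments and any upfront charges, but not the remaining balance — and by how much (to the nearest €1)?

Lender B by €23,984

Lender A: at 10.00% the monthly rate is 0.0083333, so the payment is 246,000 × 0.0083333 / (1 − 1.0083333^−180) = €2,643.53.
Lender B: monthly rate = 6.25%/12 = 0.0052083; payment = 246,000 × 0.0052083 / (1 − (1+0.0052083)^−180) = €2,109.26.
Over 36 months: Lender A costs 36 × €2,643.53 + €4,750.00 = €99,917.08; Lender B costs 36 × €2,109.26 = €75,933.36.
Lender B is cheaper by €99,917.08 − €75,933.36 = €23,983.72.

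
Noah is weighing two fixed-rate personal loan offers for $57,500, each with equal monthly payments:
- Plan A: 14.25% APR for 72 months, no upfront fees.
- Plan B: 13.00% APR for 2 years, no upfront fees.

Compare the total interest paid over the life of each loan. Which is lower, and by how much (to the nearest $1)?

Plan A: monthly rate = 14.25%/12 = 0.0118750; payment = 57,500 × 0.0118750 / (1 − (1+0.0118750)^−72) = $1,192.54.
Total interest on Plan A = 72 × $1,192.54 − $57,500 = $28,362.88.
Plan B: monthly rate = 13%/12 = 0.0108333; payment = 57,500 × 0.0108333 / (1 − (1+0.0108333)^−24) = $2,733.65.
Total interest on Plan B = 24 × $2,733.65 − $57,500 = $8,107.60.
Plan B is lower by $20,255.28.

Plan B by $20,255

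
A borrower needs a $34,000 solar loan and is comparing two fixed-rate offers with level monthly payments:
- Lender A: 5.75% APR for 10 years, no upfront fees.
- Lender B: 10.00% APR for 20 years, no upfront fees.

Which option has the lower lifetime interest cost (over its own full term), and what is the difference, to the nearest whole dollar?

Lender A by $33,960

Lender A: at 5.75% the monthly rate is 0.0047917, so the payment is 34,000 × 0.0047917 / (1 − 1.0047917^−120) = $373.22.
Total interest on Lender A = 120 × $373.22 − $34,000 = $10,786.40.
Lender B: at 10.00% the monthly rate is 0.0083333, so the payment is 34,000 × 0.0083333 / (1 − 1.0083333^−240) = $328.11.
Total interest on Lender B = 240 × $328.11 − $34,000 = $44,746.40.
Lender A is lower by $33,960.00.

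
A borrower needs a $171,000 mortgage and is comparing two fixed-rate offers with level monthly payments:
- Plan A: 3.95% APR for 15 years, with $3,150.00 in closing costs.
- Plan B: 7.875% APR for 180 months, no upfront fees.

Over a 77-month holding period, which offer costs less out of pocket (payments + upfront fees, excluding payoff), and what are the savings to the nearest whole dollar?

Plan A by $24,667

Plan A: monthly rate = 3.95%/12 = 0.0032917; payment = 171,000 × 0.0032917 / (1 − (1+0.0032917)^−180) = $1,260.59.
Plan B: at 7.875% the monthly rate is 0.0065625, so the payment is 171,000 × 0.0065625 / (1 − 1.0065625^−180) = $1,621.85.
Over 77 months: Plan A costs 77 × $1,260.59 + $3,150.00 = $100,215.43; Plan B costs 77 × $1,621.85 = $124,882.45.
Plan A is cheaper by $124,882.45 − $100,215.43 = $24,667.02.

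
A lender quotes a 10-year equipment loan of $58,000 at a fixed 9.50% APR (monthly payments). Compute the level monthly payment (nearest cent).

Monthly rate = 9.5%/12 = 0.0079167; payment = 58,000 × 0.0079167 / (1 − (1+0.0079167)^−120) = $750.51.

$750.51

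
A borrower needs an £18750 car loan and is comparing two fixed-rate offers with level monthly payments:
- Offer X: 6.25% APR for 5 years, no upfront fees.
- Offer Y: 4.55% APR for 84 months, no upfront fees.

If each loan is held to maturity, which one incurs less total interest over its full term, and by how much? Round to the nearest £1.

Offer X by £49

Offer X: at 6.25% the monthly rate is 0.0052083, so the payment is 18,750 × 0.0052083 / (1 − 1.0052083^−60) = £364.67.
Total interest on Offer X = 60 × £364.67 − £18,750 = £3,130.20.
Offer Y: monthly rate = 4.55%/12 = 0.0037917; payment = 18,750 × 0.0037917 / (1 − (1+0.0037917)^−84) = £261.06.
Total interest on Offer Y = 84 × £261.06 − £18,750 = £3,179.04.
Offer X is lower by £48.84.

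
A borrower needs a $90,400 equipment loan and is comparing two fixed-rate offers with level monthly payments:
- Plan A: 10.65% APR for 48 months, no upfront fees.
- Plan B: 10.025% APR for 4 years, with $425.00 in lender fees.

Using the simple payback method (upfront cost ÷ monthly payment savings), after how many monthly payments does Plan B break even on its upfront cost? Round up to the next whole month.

Plan A: at 10.65% the monthly rate is 0.0088750, so the payment is 90,400 × 0.0088750 / (1 − 1.0088750^−48) = $2,321.10.
Plan B: at 10.025% the monthly rate is 0.0083542, so the payment is 90,400 × 0.0083542 / (1 − 1.0083542^−48) = $2,293.86.
Monthly savings = $2,321.10 − $2,293.86 = $27.24.
Break-even = $425.00 / $27.24 = 15.60 → 16 months.

16 months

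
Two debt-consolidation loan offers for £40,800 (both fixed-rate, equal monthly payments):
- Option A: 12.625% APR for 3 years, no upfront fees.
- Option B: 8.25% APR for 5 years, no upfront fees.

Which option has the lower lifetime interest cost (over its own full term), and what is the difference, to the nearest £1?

Option A by £705

Option A: at 12.625% the monthly rate is 0.0105208, so the payment is 40,800 × 0.0105208 / (1 − 1.0105208^−36) = £1,367.36.
Total interest on Option A = 36 × £1,367.36 − £40,800 = £8,424.96.
Option B: at 8.25% the monthly rate is 0.0068750, so the payment is 40,800 × 0.0068750 / (1 − 1.0068750^−60) = £832.17.
Total interest on Option B = 60 × £832.17 − £40,800 = £9,130.20.
Option A is lower by £705.24.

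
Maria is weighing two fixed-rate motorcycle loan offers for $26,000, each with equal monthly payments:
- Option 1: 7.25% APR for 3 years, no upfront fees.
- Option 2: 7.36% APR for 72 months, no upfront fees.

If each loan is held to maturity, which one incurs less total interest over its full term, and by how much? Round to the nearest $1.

Option 1: at 7.25% the monthly rate is 0.0060417, so the payment is 26,000 × 0.0060417 / (1 − 1.0060417^−36) = $805.78.
Total interest on Option 1 = 36 × $805.78 − $26,000 = $3,008.08.
Option 2: at 7.36% the monthly rate is 0.0061333, so the payment is 26,000 × 0.0061333 / (1 − 1.0061333^−72) = $447.78.
Total interest on Option 2 = 72 × $447.78 − $26,000 = $6,240.16.
Option 1 is lower by $3,232.08.

Option 1 by $3,232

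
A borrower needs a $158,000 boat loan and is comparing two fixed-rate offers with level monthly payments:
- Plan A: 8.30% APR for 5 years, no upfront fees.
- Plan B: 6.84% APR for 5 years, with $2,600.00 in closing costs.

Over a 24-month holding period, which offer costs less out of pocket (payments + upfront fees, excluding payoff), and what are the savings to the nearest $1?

Plan A: monthly rate = 8.3%/12 = 0.0069167; payment = 158,000 × 0.0069167 / (1 − (1+0.0069167)^−60) = $3,226.40.
Plan B: monthly rate = 6.84%/12 = 0.0057000; payment = 158,000 × 0.0057000 / (1 − (1+0.0057000)^−60) = $3,116.68.
Over 24 months: Plan A costs 24 × $3,226.40 = $77,433.60; Plan B costs 24 × $3,116.68 + $2,600.00 = $77,400.32.
Plan B is cheaper by $77,433.60 − $77,400.32 = $33.28.

Plan B by $33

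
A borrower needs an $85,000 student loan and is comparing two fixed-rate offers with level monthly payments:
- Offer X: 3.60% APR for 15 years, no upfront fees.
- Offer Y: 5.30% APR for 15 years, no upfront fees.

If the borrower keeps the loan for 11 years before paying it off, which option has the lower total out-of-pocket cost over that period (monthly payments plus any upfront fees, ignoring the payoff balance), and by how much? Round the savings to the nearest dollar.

Offer X: at 3.60% the monthly rate is 0.0030000, so the payment is 85,000 × 0.0030000 / (1 − 1.0030000^−180) = $611.83.
Offer Y: monthly rate = 5.3%/12 = 0.0044167; payment = 85,000 × 0.0044167 / (1 − (1+0.0044167)^−180) = $685.53.
Over 132 months: Offer X costs 132 × $611.83 = $80,761.56; Offer Y costs 132 × $685.53 = $90,489.96.
Offer X is cheaper by $90,489.96 − $80,761.56 = $9,728.40.

Offer X by $9,728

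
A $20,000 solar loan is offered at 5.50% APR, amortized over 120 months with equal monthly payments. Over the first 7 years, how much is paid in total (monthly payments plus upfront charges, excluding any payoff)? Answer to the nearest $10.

Monthly rate = 5.5%/12 = 0.0045833; payment = 20,000 × 0.0045833 / (1 − (1+0.0045833)^−120) = $217.05.
Total outlay = 84 × $217.05 = $18,232.20.

$18,230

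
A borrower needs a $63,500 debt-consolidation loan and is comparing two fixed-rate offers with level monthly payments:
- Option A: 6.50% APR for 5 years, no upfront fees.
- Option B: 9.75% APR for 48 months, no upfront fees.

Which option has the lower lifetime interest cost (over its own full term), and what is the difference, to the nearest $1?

Option A by $2,393

Option A: at 6.50% the monthly rate is 0.0054167, so the payment is 63,500 × 0.0054167 / (1 − 1.0054167^−60) = $1,242.45.
Total interest on Option A = 60 × $1,242.45 − $63,500 = $11,047.00.
Option B: at 9.75% the monthly rate is 0.0081250, so the payment is 63,500 × 0.0081250 / (1 − 1.0081250^−48) = $1,602.91.
Total interest on Option B = 48 × $1,602.91 − $63,500 = $13,439.68.
Option A is lower by $2,392.68.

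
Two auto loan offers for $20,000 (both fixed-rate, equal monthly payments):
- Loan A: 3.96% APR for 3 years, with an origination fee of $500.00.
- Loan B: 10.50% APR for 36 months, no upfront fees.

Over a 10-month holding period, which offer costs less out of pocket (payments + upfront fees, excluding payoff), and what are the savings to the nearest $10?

Loan A by $100

Loan A: at 3.96% the monthly rate is 0.0033000, so the payment is 20,000 × 0.0033000 / (1 − 1.0033000^−36) = $590.12.
Loan B: monthly rate = 10.5%/12 = 0.0087500; payment = 20,000 × 0.0087500 / (1 − (1+0.0087500)^−36) = $650.05.
Over 10 months: Loan A costs 10 × $590.12 + $500.00 = $6,401.20; Loan B costs 10 × $650.05 = $6,500.50.
Loan A is cheaper by $6,500.50 − $6,401.20 = $99.30.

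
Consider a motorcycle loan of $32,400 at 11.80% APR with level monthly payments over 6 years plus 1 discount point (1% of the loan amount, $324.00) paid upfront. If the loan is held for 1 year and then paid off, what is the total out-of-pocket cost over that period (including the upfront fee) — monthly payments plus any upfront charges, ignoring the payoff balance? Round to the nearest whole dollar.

$7,885

Monthly rate = 11.8%/12 = 0.0098333; payment = 32,400 × 0.0098333 / (1 − (1+0.0098333)^−72) = $630.06.
Total outlay = 12 × $630.06 + $324.00 = $7,884.72.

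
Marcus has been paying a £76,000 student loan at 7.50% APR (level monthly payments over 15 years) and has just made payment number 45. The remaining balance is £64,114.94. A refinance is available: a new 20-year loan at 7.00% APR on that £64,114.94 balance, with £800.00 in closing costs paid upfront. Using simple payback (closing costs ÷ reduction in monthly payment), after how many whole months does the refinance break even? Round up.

4 months

Current payment = 76,000 × 7.5%/12 / (1 − (1+0.0062500)^−180) = £704.53.
Refinanced payment = 64,114.94 × 0.0058333 / (1 − (1+0.0058333)^−240) = £497.08.
Monthly savings = £704.53 − £497.08 = £207.45.
Break-even = £800.00 / £207.45 = 3.86 → 4 months.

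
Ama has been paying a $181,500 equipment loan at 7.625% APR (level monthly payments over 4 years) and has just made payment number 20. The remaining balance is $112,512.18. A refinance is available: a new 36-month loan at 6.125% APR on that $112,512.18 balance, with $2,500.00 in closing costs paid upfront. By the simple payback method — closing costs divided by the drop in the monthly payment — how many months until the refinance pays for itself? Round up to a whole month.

Current payment = 181,500 × 7.625%/12 / (1 − (1+0.0063542)^−48) = $4,399.07.
Refinanced payment = 112,512.18 × 0.0051042 / (1 − (1+0.0051042)^−36) = $3,429.21.
Monthly savings = $4,399.07 − $3,429.21 = $969.86.
Break-even = $2,500.00 / $969.86 = 2.58 → 3 months.

3 months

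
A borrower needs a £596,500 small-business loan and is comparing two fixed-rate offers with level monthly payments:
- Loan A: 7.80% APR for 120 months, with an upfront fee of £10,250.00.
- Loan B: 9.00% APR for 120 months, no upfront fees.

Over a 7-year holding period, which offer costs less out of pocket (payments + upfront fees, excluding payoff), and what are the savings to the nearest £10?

Loan A: at 7.80% the monthly rate is 0.0065000, so the payment is 596,500 × 0.0065000 / (1 − 1.0065000^−120) = £7,174.31.
Loan B: monthly rate = 9%/12 = 0.0075000; payment = 596,500 × 0.0075000 / (1 − (1+0.0075000)^−120) = £7,556.21.
Over 84 months: Loan A costs 84 × £7,174.31 + £10,250.00 = £612,892.04; Loan B costs 84 × £7,556.21 = £634,721.64.
Loan A is cheaper by £634,721.64 − £612,892.04 = £21,829.60.

Loan A by £21,830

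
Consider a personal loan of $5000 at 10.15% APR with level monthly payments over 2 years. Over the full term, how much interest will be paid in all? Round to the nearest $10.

$550

Monthly rate = 10.15%/12 = 0.0084583; payment = 5,000 × 0.0084583 / (1 − (1+0.0084583)^−24) = $231.07.
Total paid = 24 × $231.07 = $5,545.68; interest = $5,545.68 − $5,000 = $545.68.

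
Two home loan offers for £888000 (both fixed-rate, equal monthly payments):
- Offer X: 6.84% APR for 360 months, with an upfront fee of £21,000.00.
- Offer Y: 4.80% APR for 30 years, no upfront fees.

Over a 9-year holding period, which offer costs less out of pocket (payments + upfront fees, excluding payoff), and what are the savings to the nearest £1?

Offer Y by £145,605

Offer X: monthly rate = 6.84%/12 = 0.0057000; payment = 888,000 × 0.0057000 / (1 − (1+0.0057000)^−360) = £5,812.78.
Offer Y: monthly rate = 4.8%/12 = 0.0040000; payment = 888,000 × 0.0040000 / (1 − (1+0.0040000)^−360) = £4,659.03.
Over 108 months: Offer X costs 108 × £5,812.78 + £21,000.00 = £648,780.24; Offer Y costs 108 × £4,659.03 = £503,175.24.
Offer Y is cheaper by £648,780.24 − £503,175.24 = £145,605.00.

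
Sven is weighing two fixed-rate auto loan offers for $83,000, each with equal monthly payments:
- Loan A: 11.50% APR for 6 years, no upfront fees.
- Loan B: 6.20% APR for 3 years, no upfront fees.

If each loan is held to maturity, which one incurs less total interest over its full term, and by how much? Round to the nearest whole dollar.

Loan A: at 11.50% the monthly rate is 0.0095833, so the payment is 83,000 × 0.0095833 / (1 − 1.0095833^−72) = $1,601.17.
Total interest on Loan A = 72 × $1,601.17 − $83,000 = $32,284.24.
Loan B: monthly rate = 6.2%/12 = 0.0051667; payment = 83,000 × 0.0051667 / (1 − (1+0.0051667)^−36) = $2,532.55.
Total interest on Loan B = 36 × $2,532.55 − $83,000 = $8,171.80.
Loan B is lower by $24,112.44.

Loan B by $24,112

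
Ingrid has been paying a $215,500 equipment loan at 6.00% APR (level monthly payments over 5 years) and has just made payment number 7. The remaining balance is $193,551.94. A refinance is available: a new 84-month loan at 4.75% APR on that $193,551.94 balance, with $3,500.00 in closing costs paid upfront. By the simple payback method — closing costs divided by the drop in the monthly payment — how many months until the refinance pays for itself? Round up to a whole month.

3 months

Current payment = 215,500 × 6%/12 / (1 − (1+0.0050000)^−60) = $4,166.22.
Refinanced payment = 193,551.94 × 0.0039583 / (1 − (1+0.0039583)^−84) = $2,712.97.
Monthly savings = $4,166.22 − $2,712.97 = $1,453.25.
Break-even = $3,500.00 / $1,453.25 = 2.41 → 3 months.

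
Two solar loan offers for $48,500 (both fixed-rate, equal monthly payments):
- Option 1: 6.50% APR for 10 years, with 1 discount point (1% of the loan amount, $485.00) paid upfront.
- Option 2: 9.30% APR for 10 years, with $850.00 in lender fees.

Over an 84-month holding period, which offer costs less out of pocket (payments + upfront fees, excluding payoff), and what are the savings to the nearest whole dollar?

Option 1 by $6,377

Option 1: at 6.50% the monthly rate is 0.0054167, so the payment is 48,500 × 0.0054167 / (1 − 1.0054167^−120) = $550.71.
Option 2: at 9.30% the monthly rate is 0.0077500, so the payment is 48,500 × 0.0077500 / (1 − 1.0077500^−120) = $622.28.
Over 84 months: Option 1 costs 84 × $550.71 + $485.00 = $46,744.64; Option 2 costs 84 × $622.28 + $850.00 = $53,121.52.
Option 1 is cheaper by $53,121.52 − $46,744.64 = $6,376.88.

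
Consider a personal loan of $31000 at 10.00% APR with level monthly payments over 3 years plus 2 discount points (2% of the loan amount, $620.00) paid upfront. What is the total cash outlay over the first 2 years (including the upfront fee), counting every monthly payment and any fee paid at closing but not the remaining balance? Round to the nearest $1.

$24,627

At 10.00% the monthly rate is 0.0083333, so the payment is 31,000 × 0.0083333 / (1 − 1.0083333^−36) = $1,000.28.
Total outlay = 24 × $1,000.28 + $620.00 = $24,626.72.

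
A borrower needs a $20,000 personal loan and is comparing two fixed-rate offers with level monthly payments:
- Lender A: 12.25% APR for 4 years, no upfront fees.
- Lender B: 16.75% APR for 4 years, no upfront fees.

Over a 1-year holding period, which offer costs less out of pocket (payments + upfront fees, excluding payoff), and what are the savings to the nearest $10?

Lender A by $540

Lender A: monthly rate = 12.25%/12 = 0.0102083; payment = 20,000 × 0.0102083 / (1 − (1+0.0102083)^−48) = $529.14.
Lender B: at 16.75% the monthly rate is 0.0139583, so the payment is 20,000 × 0.0139583 / (1 − 1.0139583^−48) = $574.52.
Over 12 months: Lender A costs 12 × $529.14 = $6,349.68; Lender B costs 12 × $574.52 = $6,894.24.
Lender A is cheaper by $6,894.24 − $6,349.68 = $544.56.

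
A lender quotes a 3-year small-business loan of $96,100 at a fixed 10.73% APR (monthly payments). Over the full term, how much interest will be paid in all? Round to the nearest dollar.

Monthly rate = 10.73%/12 = 0.0089417; payment = 96,100 × 0.0089417 / (1 − (1+0.0089417)^−36) = $3,133.92.
Total paid = 36 × $3,133.92 = $112,821.12; interest = $112,821.12 − $96,100 = $16,721.12.

$16,721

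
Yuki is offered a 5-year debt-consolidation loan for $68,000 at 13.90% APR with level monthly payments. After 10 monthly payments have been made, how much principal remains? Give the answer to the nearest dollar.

With monthly rate i = 13.9%/12 = 0.0115833, the balance after k of n payments is P · [(1+i)^n − (1+i)^k] / [(1+i)^n − 1].
(1+0.0115833)^60 = 1.99572144 and (1+0.0115833)^10 = 1.12206148, so the balance is 68,000 × (1.99572144 − 1.12206148) / (1.99572144 − 1) = $59,664.15.

$59,664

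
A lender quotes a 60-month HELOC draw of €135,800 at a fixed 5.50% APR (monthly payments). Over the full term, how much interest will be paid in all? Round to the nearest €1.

Monthly rate = 5.5%/12 = 0.0045833; payment = 135,800 × 0.0045833 / (1 − (1+0.0045833)^−60) = €2,593.94.
Total paid = 60 × €2,593.94 = €155,636.40; interest = €155,636.40 − €135,800 = €19,836.40.

€19,836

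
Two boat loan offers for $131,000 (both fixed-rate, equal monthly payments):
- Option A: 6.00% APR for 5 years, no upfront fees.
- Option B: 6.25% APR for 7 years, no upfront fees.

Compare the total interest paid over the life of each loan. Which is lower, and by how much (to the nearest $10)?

Option A: at 6.00% the monthly rate is 0.0050000, so the payment is 131,000 × 0.0050000 / (1 − 1.0050000^−60) = $2,532.60.
Total interest on Option A = 60 × $2,532.60 − $131,000 = $20,956.00.
Option B: at 6.25% the monthly rate is 0.0052083, so the payment is 131,000 × 0.0052083 / (1 − 1.0052083^−84) = $1,929.46.
Total interest on Option B = 84 × $1,929.46 − $131,000 = $31,074.64.
Option A is lower by $10,118.64.

Option A by $10,120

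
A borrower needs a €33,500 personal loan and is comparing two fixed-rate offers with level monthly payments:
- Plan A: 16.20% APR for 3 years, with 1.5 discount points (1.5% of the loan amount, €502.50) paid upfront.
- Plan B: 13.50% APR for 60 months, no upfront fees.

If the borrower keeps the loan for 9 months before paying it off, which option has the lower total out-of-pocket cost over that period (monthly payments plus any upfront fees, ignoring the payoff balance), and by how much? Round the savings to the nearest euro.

Plan A: monthly rate = 16.2%/12 = 0.0135000; payment = 33,500 × 0.0135000 / (1 − (1+0.0135000)^−36) = €1,181.07.
Plan B: at 13.50% the monthly rate is 0.0112500, so the payment is 33,500 × 0.0112500 / (1 − 1.0112500^−60) = €770.83.
Over 9 months: Plan A costs 9 × €1,181.07 + €502.50 = €11,132.13; Plan B costs 9 × €770.83 = €6,937.47.
Plan B is cheaper by €11,132.13 − €6,937.47 = €4,194.66.

Plan B by €4,195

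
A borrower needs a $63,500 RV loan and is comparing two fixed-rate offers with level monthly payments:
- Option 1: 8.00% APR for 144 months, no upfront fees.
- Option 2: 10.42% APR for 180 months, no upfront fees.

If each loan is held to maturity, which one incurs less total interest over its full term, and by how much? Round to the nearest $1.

Option 1: monthly rate = 8%/12 = 0.0066667; payment = 63,500 × 0.0066667 / (1 − (1+0.0066667)^−144) = $687.36.
Total interest on Option 1 = 144 × $687.36 − $63,500 = $35,479.84.
Option 2: at 10.42% the monthly rate is 0.0086833, so the payment is 63,500 × 0.0086833 / (1 − 1.0086833^−180) = $698.78.
Total interest on Option 2 = 180 × $698.78 − $63,500 = $62,280.40.
Option 1 is lower by $26,800.56.

Option 1 by $26,801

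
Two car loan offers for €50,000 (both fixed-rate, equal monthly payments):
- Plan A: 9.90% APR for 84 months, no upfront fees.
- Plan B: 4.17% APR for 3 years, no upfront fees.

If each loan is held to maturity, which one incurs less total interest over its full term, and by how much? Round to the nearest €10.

Plan B by €16,230

Plan A: at 9.90% the monthly rate is 0.0082500, so the payment is 50,000 × 0.0082500 / (1 − 1.0082500^−84) = €827.48.
Total interest on Plan A = 84 × €827.48 − €50,000 = €19,508.32.
Plan B: monthly rate = 4.17%/12 = 0.0034750; payment = 50,000 × 0.0034750 / (1 − (1+0.0034750)^−36) = €1,479.98.
Total interest on Plan B = 36 × €1,479.98 − €50,000 = €3,279.28.
Plan B is lower by €16,229.04.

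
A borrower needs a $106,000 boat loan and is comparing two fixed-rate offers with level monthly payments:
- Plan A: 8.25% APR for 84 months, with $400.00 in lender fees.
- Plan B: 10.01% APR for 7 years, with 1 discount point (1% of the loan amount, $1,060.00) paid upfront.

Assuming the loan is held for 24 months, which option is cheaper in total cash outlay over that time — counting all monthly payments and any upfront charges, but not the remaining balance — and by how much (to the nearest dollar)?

Plan A by $2,938

Plan A: at 8.25% the monthly rate is 0.0068750, so the payment is 106,000 × 0.0068750 / (1 − 1.0068750^−84) = $1,665.37.
Plan B: monthly rate = 10.01%/12 = 0.0083417; payment = 106,000 × 0.0083417 / (1 − (1+0.0083417)^−84) = $1,760.27.
Over 24 months: Plan A costs 24 × $1,665.37 + $400.00 = $40,368.88; Plan B costs 24 × $1,760.27 + $1,060.00 = $43,306.48.
Plan A is cheaper by $43,306.48 − $40,368.88 = $2,937.60.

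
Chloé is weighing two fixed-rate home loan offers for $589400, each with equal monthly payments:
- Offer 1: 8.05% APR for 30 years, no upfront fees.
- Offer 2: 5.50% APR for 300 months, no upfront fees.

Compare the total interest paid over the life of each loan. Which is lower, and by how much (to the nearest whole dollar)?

Offer 1: at 8.05% the monthly rate is 0.0067083, so the payment is 589,400 × 0.0067083 / (1 − 1.0067083^−360) = $4,345.37.
Total interest on Offer 1 = 360 × $4,345.37 − $589,400 = $974,933.20.
Offer 2: at 5.50% the monthly rate is 0.0045833, so the payment is 589,400 × 0.0045833 / (1 − 1.0045833^−300) = $3,619.43.
Total interest on Offer 2 = 300 × $3,619.43 − $589,400 = $496,429.00.
Offer 2 is lower by $478,504.20.

Offer 2 by $478,504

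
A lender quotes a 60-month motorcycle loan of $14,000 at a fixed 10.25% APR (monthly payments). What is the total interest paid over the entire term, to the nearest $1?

At 10.25% the monthly rate is 0.0085417, so the payment is 14,000 × 0.0085417 / (1 − 1.0085417^−60) = $299.18.
Total paid = 60 × $299.18 = $17,950.80; interest = $17,950.80 − $14,000 = $3,950.80.

$3,951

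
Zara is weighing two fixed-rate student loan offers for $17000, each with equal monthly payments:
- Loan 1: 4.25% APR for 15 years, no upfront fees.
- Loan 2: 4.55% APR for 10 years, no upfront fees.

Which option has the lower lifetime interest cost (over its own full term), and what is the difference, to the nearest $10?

Loan 1: at 4.25% the monthly rate is 0.0035417, so the payment is 17,000 × 0.0035417 / (1 − 1.0035417^−180) = $127.89.
Total interest on Loan 1 = 180 × $127.89 − $17,000 = $6,020.20.
Loan 2: monthly rate = 4.55%/12 = 0.0037917; payment = 17,000 × 0.0037917 / (1 − (1+0.0037917)^−120) = $176.60.
Total interest on Loan 2 = 120 × $176.60 − $17,000 = $4,192.00.
Loan 2 is lower by $1,828.20.

Loan 2 by $1,830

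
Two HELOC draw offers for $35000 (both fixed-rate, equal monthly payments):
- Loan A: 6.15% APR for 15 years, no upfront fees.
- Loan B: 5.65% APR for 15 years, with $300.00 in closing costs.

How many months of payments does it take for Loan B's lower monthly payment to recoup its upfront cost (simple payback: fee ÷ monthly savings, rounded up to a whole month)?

32 months

Loan A: at 6.15% the monthly rate is 0.0051250, so the payment is 35,000 × 0.0051250 / (1 − 1.0051250^−180) = $298.19.
Loan B: monthly rate = 5.65%/12 = 0.0047083; payment = 35,000 × 0.0047083 / (1 − (1+0.0047083)^−180) = $288.77.
Monthly savings = $298.19 − $288.77 = $9.42.
Break-even = $300.00 / $9.42 = 31.85 → 32 months.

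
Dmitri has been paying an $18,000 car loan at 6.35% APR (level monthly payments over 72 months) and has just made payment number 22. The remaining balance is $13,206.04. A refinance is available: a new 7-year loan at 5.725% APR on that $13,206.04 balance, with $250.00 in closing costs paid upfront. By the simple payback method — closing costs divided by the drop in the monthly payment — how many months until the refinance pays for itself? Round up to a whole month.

Current payment = 18,000 × 6.35%/12 / (1 − (1+0.0052917)^−72) = $301.29.
Refinanced payment = 13,206.04 × 0.0047708 / (1 − (1+0.0047708)^−84) = $191.18.
Monthly savings = $301.29 − $191.18 = $110.11.
Break-even = $250.00 / $110.11 = 2.27 → 3 months.

3 months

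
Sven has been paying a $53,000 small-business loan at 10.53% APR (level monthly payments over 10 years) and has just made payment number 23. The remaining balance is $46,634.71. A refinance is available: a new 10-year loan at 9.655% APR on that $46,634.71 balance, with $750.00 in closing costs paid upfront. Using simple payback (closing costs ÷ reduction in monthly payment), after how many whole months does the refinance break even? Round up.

7 months

Current payment = 53,000 × 10.53%/12 / (1 − (1+0.0087750)^−120) = $716.05.
Refinanced payment = 46,634.71 × 0.0080458 / (1 − (1+0.0080458)^−120) = $607.41.
Monthly savings = $716.05 − $607.41 = $108.64.
Break-even = $750.00 / $108.64 = 6.90 → 7 months.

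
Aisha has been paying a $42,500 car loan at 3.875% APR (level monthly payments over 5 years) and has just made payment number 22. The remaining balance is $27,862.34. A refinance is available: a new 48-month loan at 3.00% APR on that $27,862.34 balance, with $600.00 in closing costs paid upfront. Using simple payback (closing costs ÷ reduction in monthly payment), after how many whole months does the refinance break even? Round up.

4 months

Current payment = 42,500 × 3.875%/12 / (1 − (1+0.0032292)^−60) = $780.31.
Refinanced payment = 27,862.34 × 0.0025000 / (1 − (1+0.0025000)^−48) = $616.71.
Monthly savings = $780.31 − $616.71 = $163.60.
Break-even = $600.00 / $163.60 = 3.67 → 4 months.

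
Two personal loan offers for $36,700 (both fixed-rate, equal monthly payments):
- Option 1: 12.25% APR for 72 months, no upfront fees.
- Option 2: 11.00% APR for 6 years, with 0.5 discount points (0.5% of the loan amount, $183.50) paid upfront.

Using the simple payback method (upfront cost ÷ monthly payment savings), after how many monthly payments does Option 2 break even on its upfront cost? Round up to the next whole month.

8 months

Option 1: monthly rate = 12.25%/12 = 0.0102083; payment = 36,700 × 0.0102083 / (1 − (1+0.0102083)^−72) = $722.27.
Option 2: at 11.00% the monthly rate is 0.0091667, so the payment is 36,700 × 0.0091667 / (1 − 1.0091667^−72) = $698.55.
Monthly savings = $722.27 − $698.55 = $23.72.
Break-even = $183.50 / $23.72 = 7.74 → 8 months.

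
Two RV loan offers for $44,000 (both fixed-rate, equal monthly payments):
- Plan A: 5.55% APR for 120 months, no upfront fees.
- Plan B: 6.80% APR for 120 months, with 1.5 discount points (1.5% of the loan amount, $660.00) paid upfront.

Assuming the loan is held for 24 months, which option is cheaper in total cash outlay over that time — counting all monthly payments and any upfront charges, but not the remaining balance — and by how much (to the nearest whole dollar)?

Plan A by $1,326

Plan A: monthly rate = 5.55%/12 = 0.0046250; payment = 44,000 × 0.0046250 / (1 − (1+0.0046250)^−120) = $478.61.
Plan B: at 6.80% the monthly rate is 0.0056667, so the payment is 44,000 × 0.0056667 / (1 − 1.0056667^−120) = $506.35.
Over 24 months: Plan A costs 24 × $478.61 = $11,486.64; Plan B costs 24 × $506.35 + $660.00 = $12,812.40.
Plan A is cheaper by $12,812.40 − $11,486.64 = $1,325.76.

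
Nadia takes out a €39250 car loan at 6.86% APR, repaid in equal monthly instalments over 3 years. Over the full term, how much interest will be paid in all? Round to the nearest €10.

€4,290

Monthly rate = 6.86%/12 = 0.0057167; payment = 39,250 × 0.0057167 / (1 − (1+0.0057167)^−36) = €1,209.42.
Total paid = 36 × €1,209.42 = €43,539.12; interest = €43,539.12 − €39,250 = €4,289.12.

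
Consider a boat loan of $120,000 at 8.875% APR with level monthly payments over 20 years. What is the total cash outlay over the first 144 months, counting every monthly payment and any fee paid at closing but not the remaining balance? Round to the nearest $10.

Monthly rate = 8.875%/12 = 0.0073958; payment = 120,000 × 0.0073958 / (1 − (1+0.0073958)^−240) = $1,070.04.
Total outlay = 144 × $1,070.04 = $154,085.76.

$154,090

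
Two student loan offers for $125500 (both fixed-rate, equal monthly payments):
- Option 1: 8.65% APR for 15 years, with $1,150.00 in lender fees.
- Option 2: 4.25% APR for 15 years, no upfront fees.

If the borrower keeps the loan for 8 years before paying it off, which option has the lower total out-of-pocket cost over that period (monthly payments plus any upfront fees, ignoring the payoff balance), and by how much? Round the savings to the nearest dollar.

Option 2 by $30,219

Option 1: monthly rate = 8.65%/12 = 0.0072083; payment = 125,500 × 0.0072083 / (1 − (1+0.0072083)^−180) = $1,246.91.
Option 2: monthly rate = 4.25%/12 = 0.0035417; payment = 125,500 × 0.0035417 / (1 − (1+0.0035417)^−180) = $944.11.
Over 96 months: Option 1 costs 96 × $1,246.91 + $1,150.00 = $120,853.36; Option 2 costs 96 × $944.11 = $90,634.56.
Option 2 is cheaper by $120,853.36 − $90,634.56 = $30,218.80.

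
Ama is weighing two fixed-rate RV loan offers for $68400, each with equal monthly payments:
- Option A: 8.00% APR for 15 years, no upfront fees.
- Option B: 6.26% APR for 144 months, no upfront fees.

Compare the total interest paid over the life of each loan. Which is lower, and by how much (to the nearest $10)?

Option A: monthly rate = 8%/12 = 0.0066667; payment = 68,400 × 0.0066667 / (1 − (1+0.0066667)^−180) = $653.67.
Total interest on Option A = 180 × $653.67 − $68,400 = $49,260.60.
Option B: monthly rate = 6.26%/12 = 0.0052167; payment = 68,400 × 0.0052167 / (1 − (1+0.0052167)^−144) = $676.72.
Total interest on Option B = 144 × $676.72 − $68,400 = $29,047.68.
Option B is lower by $20,212.92.

Option B by $20,210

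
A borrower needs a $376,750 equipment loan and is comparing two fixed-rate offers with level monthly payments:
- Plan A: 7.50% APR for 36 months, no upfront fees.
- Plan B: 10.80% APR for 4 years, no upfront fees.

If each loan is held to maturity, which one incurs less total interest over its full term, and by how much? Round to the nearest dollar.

Plan A by $43,742

Plan A: at 7.50% the monthly rate is 0.0062500, so the payment is 376,750 × 0.0062500 / (1 − 1.0062500^−36) = $11,719.27.
Total interest on Plan A = 36 × $11,719.27 − $376,750 = $45,143.72.
Plan B: at 10.80% the monthly rate is 0.0090000, so the payment is 376,750 × 0.0090000 / (1 − 1.0090000^−48) = $9,700.75.
Total interest on Plan B = 48 × $9,700.75 − $376,750 = $88,886.00.
Plan A is lower by $43,742.28.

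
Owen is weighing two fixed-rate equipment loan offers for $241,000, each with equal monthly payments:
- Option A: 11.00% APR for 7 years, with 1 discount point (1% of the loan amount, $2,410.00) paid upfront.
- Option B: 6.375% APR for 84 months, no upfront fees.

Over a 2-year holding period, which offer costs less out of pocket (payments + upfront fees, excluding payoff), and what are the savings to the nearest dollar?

Option A: at 11.00% the monthly rate is 0.0091667, so the payment is 241,000 × 0.0091667 / (1 − 1.0091667^−84) = $4,126.51.
Option B: at 6.375% the monthly rate is 0.0053125, so the payment is 241,000 × 0.0053125 / (1 − 1.0053125^−84) = $3,564.15.
Over 24 months: Option A costs 24 × $4,126.51 + $2,410.00 = $101,446.24; Option B costs 24 × $3,564.15 = $85,539.60.
Option B is cheaper by $101,446.24 − $85,539.60 = $15,906.64.

Option B by $15,907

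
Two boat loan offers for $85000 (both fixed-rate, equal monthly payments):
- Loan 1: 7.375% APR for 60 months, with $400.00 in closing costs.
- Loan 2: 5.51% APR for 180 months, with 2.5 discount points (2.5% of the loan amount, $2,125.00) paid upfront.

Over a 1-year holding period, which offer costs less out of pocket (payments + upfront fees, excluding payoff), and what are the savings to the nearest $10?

Loan 2 by $10,310

Loan 1: at 7.375% the monthly rate is 0.0061458, so the payment is 85,000 × 0.0061458 / (1 − 1.0061458^−60) = $1,698.18.
Loan 2: monthly rate = 5.51%/12 = 0.0045917; payment = 85,000 × 0.0045917 / (1 − (1+0.0045917)^−180) = $694.97.
Over 12 months: Loan 1 costs 12 × $1,698.18 + $400.00 = $20,778.16; Loan 2 costs 12 × $694.97 + $2,125.00 = $10,464.64.
Loan 2 is cheaper by $20,778.16 − $10,464.64 = $10,313.52.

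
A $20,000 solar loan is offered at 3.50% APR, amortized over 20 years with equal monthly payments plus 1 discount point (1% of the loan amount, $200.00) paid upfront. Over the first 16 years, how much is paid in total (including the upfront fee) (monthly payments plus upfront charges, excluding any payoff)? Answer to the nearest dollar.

$22,470

At 3.50% the monthly rate is 0.0029167, so the payment is 20,000 × 0.0029167 / (1 − 1.0029167^−240) = $115.99.
Total outlay = 192 × $115.99 + $200.00 = $22,470.08.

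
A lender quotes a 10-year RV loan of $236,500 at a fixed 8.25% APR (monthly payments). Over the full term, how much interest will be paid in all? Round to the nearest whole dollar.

At 8.25% the monthly rate is 0.0068750, so the payment is 236,500 × 0.0068750 / (1 − 1.0068750^−120) = $2,900.73.
Total paid = 120 × $2,900.73 = $348,087.60; interest = $348,087.60 − $236,500 = $111,587.60.

$111,588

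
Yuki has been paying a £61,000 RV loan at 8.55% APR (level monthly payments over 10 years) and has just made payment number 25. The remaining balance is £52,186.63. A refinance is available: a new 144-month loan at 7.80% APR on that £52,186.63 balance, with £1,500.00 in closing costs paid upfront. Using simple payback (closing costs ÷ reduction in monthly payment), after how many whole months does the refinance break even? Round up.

Current payment = 61,000 × 8.55%/12 / (1 − (1+0.0071250)^−120) = £757.94.
Refinanced payment = 52,186.63 × 0.0065000 / (1 − (1+0.0065000)^−144) = £559.19.
Monthly savings = £757.94 − £559.19 = £198.75.
Break-even = £1,500.00 / £198.75 = 7.55 → 8 months.

8 months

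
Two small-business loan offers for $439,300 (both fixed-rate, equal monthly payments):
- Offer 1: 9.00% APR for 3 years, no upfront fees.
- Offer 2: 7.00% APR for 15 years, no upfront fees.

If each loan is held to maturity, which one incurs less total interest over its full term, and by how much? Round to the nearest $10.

Offer 1: at 9.00% the monthly rate is 0.0075000, so the payment is 439,300 × 0.0075000 / (1 − 1.0075000^−36) = $13,969.62.
Total interest on Offer 1 = 36 × $13,969.62 − $439,300 = $63,606.32.
Offer 2: monthly rate = 7%/12 = 0.0058333; payment = 439,300 × 0.0058333 / (1 − (1+0.0058333)^−180) = $3,948.55.
Total interest on Offer 2 = 180 × $3,948.55 − $439,300 = $271,439.00.
Offer 1 is lower by $207,832.68.

Offer 1 by $207,830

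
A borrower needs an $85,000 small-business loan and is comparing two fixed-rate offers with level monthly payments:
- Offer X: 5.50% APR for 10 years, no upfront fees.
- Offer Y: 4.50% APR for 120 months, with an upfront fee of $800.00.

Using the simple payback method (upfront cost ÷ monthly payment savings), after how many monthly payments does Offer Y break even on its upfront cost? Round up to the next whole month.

Offer X: at 5.50% the monthly rate is 0.0045833, so the payment is 85,000 × 0.0045833 / (1 − 1.0045833^−120) = $922.47.
Offer Y: monthly rate = 4.5%/12 = 0.0037500; payment = 85,000 × 0.0037500 / (1 − (1+0.0037500)^−120) = $880.93.
Monthly savings = $922.47 − $880.93 = $41.54.
Break-even = $800.00 / $41.54 = 19.26 → 20 months.

20 months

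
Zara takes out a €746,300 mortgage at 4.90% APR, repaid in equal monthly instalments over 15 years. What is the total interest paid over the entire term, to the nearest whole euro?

€309,020

Monthly rate = 4.9%/12 = 0.0040833; payment = 746,300 × 0.0040833 / (1 − (1+0.0040833)^−180) = €5,862.89.
Total paid = 180 × €5,862.89 = €1,055,320.20; interest = €1,055,320.20 − €746,300 = €309,020.20.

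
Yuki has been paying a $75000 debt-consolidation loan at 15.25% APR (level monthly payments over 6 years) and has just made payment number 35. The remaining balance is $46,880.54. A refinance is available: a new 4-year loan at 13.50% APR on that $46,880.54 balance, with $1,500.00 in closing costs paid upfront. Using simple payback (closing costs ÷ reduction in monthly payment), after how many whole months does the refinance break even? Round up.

5 months

Current payment = 75,000 × 15.25%/12 / (1 − (1+0.0127083)^−72) = $1,596.08.
Refinanced payment = 46,880.54 × 0.0112500 / (1 − (1+0.0112500)^−48) = $1,269.35.
Monthly savings = $1,596.08 − $1,269.35 = $326.73.
Break-even = $1,500.00 / $326.73 = 4.59 → 5 months.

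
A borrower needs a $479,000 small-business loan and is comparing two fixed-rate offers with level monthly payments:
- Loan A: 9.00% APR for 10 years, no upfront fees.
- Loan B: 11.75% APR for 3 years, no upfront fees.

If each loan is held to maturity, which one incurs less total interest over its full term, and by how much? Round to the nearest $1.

Loan A: at 9.00% the monthly rate is 0.0075000, so the payment is 479,000 × 0.0075000 / (1 − 1.0075000^−120) = $6,067.77.
Total interest on Loan A = 120 × $6,067.77 − $479,000 = $249,132.40.
Loan B: at 11.75% the monthly rate is 0.0097917, so the payment is 479,000 × 0.0097917 / (1 − 1.0097917^−36) = $15,852.52.
Total interest on Loan B = 36 × $15,852.52 − $479,000 = $91,690.72.
Loan B is lower by $157,441.68.

Loan B by $157,442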